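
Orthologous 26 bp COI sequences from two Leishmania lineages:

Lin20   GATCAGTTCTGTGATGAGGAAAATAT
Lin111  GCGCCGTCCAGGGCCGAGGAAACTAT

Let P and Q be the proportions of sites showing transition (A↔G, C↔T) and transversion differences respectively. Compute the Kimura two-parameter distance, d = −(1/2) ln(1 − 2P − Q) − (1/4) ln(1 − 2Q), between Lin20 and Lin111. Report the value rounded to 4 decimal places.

Differing sites — 2:A/C (Tv); 3:T/G (Tv); 5:A/C (Tv); 8:T/C (Ti); 10:T/A (Tv); 12:T/G (Tv); 14:A/C (Tv); 15:T/C (Ti); 23:A/C (Tv).
Of the 9 differences, 2 transitions and 7 transversions over 26 sites: P = 2/26 = 0.076923, Q = 7/26 = 0.269231.
d = −0.5·ln(0.576923) − 0.25·ln(0.461538) = −0.5·(-0.550046) − 0.25·(-0.773191) = 0.4683.

0.4683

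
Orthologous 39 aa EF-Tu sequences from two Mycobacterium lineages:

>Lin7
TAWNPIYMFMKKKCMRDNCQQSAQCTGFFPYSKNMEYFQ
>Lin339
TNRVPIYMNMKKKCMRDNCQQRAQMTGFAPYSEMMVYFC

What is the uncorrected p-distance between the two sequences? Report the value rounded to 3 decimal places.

0.282

The sequences differ at positions 2 (A/N), 3 (W/R), 4 (N/V), 9 (F/N), 22 (S/R), 25 (C/M), 29 (F/A), 33 (K/E), 34 (N/M), 36 (E/V), 39 (Q/C).
There are 11 differences over 39 sites, so p = 11/39 = 0.282.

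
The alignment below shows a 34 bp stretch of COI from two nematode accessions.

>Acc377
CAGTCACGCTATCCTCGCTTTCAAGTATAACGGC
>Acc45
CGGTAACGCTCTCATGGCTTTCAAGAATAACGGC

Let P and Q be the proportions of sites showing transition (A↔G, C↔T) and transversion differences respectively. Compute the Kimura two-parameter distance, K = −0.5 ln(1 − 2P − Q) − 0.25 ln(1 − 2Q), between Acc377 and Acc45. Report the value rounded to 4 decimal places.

Differing sites — 2:A/G (Ti); 5:C/A (Tv); 11:A/C (Tv); 14:C/A (Tv); 16:C/G (Tv); 26:T/A (Tv).
Of the 6 differences, 1 transition and 5 transversions over 34 sites: P = 1/34 = 0.029412, Q = 5/34 = 0.147059.
d = −0.5·ln(0.794117) − 0.25·ln(0.705882) = −0.5·(-0.230524) − 0.25·(-0.348307) = 0.2023.

0.2023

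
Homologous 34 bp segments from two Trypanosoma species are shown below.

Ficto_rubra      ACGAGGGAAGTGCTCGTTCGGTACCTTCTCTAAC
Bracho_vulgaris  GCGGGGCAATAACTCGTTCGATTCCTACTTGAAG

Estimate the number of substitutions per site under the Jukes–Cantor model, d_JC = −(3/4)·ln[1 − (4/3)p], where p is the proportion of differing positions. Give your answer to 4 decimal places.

0.4770

The sequences differ at positions 1 (A/G), 4 (A/G), 7 (G/C), 10 (G/T), 11 (T/A), 12 (G/A), 21 (G/A), 23 (A/T), 27 (T/A), 30 (C/T), 31 (T/G), 34 (C/G).
p = 12/34 = 0.352941.
d = −0.75 · ln(1 − (4/3)·0.352941) = −0.75 · ln(0.529412) = −0.75 · (-0.635988) = 0.4770.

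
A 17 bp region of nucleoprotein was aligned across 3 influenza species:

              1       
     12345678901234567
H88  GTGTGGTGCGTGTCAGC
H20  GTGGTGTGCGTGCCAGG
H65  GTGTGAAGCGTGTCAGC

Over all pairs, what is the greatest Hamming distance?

6

Pairwise Hamming distances:
  H88 vs H20: 4
  H88 vs H65: 2
  H20 vs H65: 6
The largest is 6, between H20 and H65.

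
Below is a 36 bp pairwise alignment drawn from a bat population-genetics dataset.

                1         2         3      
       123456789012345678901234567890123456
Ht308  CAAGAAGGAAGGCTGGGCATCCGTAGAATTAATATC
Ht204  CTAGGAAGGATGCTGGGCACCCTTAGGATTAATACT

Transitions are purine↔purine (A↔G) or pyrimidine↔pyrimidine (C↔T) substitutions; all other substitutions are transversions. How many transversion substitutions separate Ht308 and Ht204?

Mismatches occur at site 2 (A↔T, transversion), site 5 (A↔G, transition), site 7 (G↔A, transition), site 9 (A↔G, transition), site 11 (G↔T, transversion), site 20 (T↔C, transition), site 23 (G↔T, transversion), site 27 (A↔G, transition), site 35 (T↔C, transition), site 36 (C↔T, transition).
Of the 10 differences, 7 transitions and 3 transversions, so the answer is 3.

3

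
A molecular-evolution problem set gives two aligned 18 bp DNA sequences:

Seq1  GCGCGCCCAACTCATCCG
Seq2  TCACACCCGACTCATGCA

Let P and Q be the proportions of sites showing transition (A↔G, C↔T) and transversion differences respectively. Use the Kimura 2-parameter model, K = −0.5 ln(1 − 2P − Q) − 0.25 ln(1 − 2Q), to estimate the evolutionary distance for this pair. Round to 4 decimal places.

0.4683

Differing sites — 1:G/T (Tv); 3:G/A (Ti); 5:G/A (Ti); 9:A/G (Ti); 16:C/G (Tv); 18:G/A (Ti).
Of the 6 differences, 4 transitions and 2 transversions over 18 sites: P = 4/18 = 0.222222, Q = 2/18 = 0.111111.
d = −0.5·ln(0.444445) − 0.25·ln(0.777778) = −0.5·(-0.810929) − 0.25·(-0.251314) = 0.4683.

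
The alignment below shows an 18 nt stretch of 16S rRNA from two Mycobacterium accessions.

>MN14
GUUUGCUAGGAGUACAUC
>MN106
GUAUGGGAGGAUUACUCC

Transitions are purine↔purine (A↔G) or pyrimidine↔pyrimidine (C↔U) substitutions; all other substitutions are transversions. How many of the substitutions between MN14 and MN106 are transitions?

1

The sequences differ at positions 3 (U/A, transversion), 6 (C/G, transversion), 7 (U/G, transversion), 12 (G/U, transversion), 16 (A/U, transversion), 17 (U/C, transition).
Of the 6 differences, 1 transition and 5 transversions, so the answer is 1.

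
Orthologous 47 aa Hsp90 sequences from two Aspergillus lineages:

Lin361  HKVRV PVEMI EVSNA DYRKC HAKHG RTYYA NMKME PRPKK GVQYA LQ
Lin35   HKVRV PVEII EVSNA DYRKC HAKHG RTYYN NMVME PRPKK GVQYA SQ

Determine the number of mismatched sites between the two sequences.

Mismatches occur at site 9 (M/I), site 30 (A/N), site 33 (K/V), site 46 (L/S).
That gives 4 mismatches out of 47 aligned sites, so the Hamming distance is 4.

4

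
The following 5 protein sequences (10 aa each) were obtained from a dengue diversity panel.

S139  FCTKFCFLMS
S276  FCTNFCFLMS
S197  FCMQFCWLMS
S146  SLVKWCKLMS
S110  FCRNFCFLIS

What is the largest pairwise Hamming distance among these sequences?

7

Pairwise Hamming distances:
  S139 vs S276: 1
  S139 vs S197: 3
  S139 vs S146: 5
  S139 vs S110: 3
  S276 vs S197: 3
  S276 vs S146: 6
  S276 vs S110: 2
  S197 vs S146: 6
  S197 vs S110: 4
  S146 vs S110: 7
The largest is 7, between S146 and S110.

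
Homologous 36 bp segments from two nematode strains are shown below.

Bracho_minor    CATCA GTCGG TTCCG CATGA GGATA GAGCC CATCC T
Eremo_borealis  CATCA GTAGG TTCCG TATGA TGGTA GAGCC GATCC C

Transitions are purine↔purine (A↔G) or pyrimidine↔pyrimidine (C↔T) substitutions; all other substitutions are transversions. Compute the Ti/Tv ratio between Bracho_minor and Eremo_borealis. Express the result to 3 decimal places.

The sequences differ at positions 8 (C/A, transversion), 16 (C/T, transition), 21 (G/T, transversion), 23 (A/G, transition), 31 (C/G, transversion), 36 (T/C, transition).
Of the 6 differences, 3 transitions and 3 transversions, so Ti/Tv = 3/3 = 1.000.

1.000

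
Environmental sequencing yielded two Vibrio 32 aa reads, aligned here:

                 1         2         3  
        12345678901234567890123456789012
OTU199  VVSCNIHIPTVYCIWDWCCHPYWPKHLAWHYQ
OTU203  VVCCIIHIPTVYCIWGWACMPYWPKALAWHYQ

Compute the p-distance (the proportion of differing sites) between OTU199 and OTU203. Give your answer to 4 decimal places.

0.1875

The sequences differ at positions 3 (S/C), 5 (N/I), 16 (D/G), 18 (C/A), 20 (H/M), 26 (H/A).
There are 6 differences over 32 sites, so p = 6/32 = 0.1875.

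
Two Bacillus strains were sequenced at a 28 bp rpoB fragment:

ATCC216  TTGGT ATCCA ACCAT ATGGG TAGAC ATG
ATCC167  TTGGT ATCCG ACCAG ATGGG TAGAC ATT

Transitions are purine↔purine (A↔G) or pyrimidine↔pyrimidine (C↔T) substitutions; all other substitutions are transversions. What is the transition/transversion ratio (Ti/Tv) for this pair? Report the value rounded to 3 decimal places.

0.500

Mismatches occur at site 10 (A→G, transition), site 15 (T→G, transversion), site 28 (G→T, transversion).
Of the 3 differences, 1 transition and 2 transversions, so Ti/Tv = 1/2 = 0.500.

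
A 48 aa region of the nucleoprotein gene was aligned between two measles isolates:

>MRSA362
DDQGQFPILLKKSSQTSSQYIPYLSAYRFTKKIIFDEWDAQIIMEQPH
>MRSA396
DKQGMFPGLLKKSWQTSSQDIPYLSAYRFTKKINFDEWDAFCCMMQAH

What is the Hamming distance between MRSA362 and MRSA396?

11

The sequences differ at positions 2 (D/K), 5 (Q/M), 8 (I/G), 14 (S/W), 20 (Y/D), 34 (I/N), 41 (Q/F), 42 (I/C), 43 (I/C), 45 (E/M), 47 (P/A).
That gives 11 mismatches out of 48 aligned sites, so the Hamming distance is 11.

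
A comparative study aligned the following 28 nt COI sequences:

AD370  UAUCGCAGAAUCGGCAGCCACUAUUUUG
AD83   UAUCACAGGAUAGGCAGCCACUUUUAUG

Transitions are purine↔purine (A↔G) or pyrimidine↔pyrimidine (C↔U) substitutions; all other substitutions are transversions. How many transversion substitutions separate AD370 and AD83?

Mismatches occur at site 5 (G↔A, transition), site 9 (A↔G, transition), site 12 (C↔A, transversion), site 23 (A↔U, transversion), site 26 (U↔A, transversion).
Of the 5 differences, 2 transitions and 3 transversions, so the answer is 3.

3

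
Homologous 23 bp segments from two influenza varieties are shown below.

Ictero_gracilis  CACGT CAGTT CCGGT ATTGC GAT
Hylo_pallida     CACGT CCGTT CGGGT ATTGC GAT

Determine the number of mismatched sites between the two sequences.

2

The sequences differ at positions 7 (A/C), 12 (C/G).
That gives 2 mismatches out of 23 aligned sites, so the Hamming distance is 2.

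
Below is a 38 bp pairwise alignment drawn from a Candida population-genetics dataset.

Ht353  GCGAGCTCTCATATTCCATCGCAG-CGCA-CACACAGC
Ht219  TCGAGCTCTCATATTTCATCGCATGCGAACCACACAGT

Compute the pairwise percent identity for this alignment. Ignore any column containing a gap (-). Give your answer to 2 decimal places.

Excluding the 2 gap columns leaves 36 comparable sites.
The sequences differ at positions 1 (G/T), 16 (C/T), 24 (G/T), 28 (C/A), 38 (C/T).
31 of the 36 comparable sites match, so the percent identity is 31/36 × 100 = 86.11%.

86.11%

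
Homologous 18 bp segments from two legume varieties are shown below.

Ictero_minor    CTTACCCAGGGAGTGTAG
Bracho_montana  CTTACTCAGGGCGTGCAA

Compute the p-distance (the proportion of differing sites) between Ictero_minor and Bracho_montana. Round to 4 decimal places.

0.2222

The sequences differ at positions 6 (C/T), 12 (A/C), 16 (T/C), 18 (G/A).
There are 4 differences over 18 sites, so p = 4/18 = 0.2222.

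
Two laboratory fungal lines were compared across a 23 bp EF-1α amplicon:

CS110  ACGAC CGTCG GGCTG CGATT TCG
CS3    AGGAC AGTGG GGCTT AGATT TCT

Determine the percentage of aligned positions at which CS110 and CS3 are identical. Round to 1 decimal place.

Differing sites — 2:C/G; 6:C/A; 9:C/G; 15:G/T; 16:C/A; 23:G/T.
17 of the 23 sites match, so the percent identity is 17/23 × 100 = 73.9%.

73.9%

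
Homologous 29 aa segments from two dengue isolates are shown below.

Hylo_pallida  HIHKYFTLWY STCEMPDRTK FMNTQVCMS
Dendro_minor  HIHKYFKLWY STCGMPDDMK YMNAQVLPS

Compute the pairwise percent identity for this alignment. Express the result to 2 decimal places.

72.41%

The sequences differ at positions 7 (T/K), 14 (E/G), 18 (R/D), 19 (T/M), 21 (F/Y), 24 (T/A), 27 (C/L), 28 (M/P).
21 of the 29 sites match, so the percent identity is 21/29 × 100 = 72.41%.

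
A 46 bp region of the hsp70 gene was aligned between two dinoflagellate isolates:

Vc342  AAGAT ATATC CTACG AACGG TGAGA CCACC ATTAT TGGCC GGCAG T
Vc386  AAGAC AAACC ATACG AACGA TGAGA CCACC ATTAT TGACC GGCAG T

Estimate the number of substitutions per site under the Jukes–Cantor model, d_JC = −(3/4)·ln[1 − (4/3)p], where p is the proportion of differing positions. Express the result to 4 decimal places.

Mismatches occur at site 5 (T→C), site 7 (T→A), site 9 (T→C), site 11 (C→A), site 20 (G→A), site 38 (G→A).
p = 6/46 = 0.130435.
d = −0.75 · ln(1 − (4/3)·0.130435) = −0.75 · ln(0.826087) = −0.75 · (-0.191055) = 0.1433.

0.1433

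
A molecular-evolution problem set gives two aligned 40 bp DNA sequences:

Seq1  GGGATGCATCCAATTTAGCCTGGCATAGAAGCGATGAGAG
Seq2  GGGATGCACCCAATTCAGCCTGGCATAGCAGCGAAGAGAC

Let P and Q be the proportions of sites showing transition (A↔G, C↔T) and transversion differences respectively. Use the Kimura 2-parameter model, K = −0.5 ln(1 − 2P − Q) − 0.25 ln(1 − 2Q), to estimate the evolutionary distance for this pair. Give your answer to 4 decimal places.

Differing sites — 9:T/C (Ti); 16:T/C (Ti); 29:A/C (Tv); 35:T/A (Tv); 40:G/C (Tv).
Of the 5 differences, 2 transitions and 3 transversions over 40 sites: P = 2/40 = 0.050000, Q = 3/40 = 0.075000.
d = −0.5·ln(0.825000) − 0.25·ln(0.850000) = −0.5·(-0.192372) − 0.25·(-0.162519) = 0.1368.

0.1368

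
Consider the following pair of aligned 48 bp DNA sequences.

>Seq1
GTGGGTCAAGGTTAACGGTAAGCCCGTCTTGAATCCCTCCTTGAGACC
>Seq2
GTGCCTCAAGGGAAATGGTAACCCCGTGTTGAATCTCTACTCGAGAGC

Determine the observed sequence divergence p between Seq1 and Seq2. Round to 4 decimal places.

Differing sites — 4:G/C; 5:G/C; 12:T/G; 13:T/A; 16:C/T; 22:G/C; 28:C/G; 36:C/T; 39:C/A; 42:T/C; 47:C/G.
There are 11 differences over 48 sites, so p = 11/48 = 0.2292.

0.2292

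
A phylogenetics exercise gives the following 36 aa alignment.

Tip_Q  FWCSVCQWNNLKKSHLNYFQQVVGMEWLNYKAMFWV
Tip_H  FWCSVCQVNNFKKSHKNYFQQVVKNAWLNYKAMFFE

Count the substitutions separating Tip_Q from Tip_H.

Differing sites — 8:W/V; 11:L/F; 16:L/K; 24:G/K; 25:M/N; 26:E/A; 35:W/F; 36:V/E.
That gives 8 mismatches out of 36 aligned sites, so the Hamming distance is 8.

8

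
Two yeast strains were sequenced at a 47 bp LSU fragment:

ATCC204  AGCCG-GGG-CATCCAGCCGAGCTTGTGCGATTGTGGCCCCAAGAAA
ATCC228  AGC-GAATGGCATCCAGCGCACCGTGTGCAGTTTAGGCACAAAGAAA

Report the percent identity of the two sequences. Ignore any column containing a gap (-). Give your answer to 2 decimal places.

72.73%

Excluding the 3 gap columns leaves 44 comparable sites.
Differing sites — 7:G/A; 8:G/T; 19:C/G; 20:G/C; 22:G/C; 24:T/G; 30:G/A; 31:A/G; 34:G/T; 35:T/A; 39:C/A; 41:C/A.
32 of the 44 comparable sites match, so the percent identity is 32/44 × 100 = 72.73%.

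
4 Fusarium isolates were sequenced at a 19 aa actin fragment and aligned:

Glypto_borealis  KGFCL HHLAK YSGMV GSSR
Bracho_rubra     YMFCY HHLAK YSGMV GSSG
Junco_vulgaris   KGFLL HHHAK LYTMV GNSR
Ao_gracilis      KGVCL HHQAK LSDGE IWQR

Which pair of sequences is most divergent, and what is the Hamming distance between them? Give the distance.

13

Pairwise Hamming distances:
  Glypto_borealis vs Bracho_rubra: 4
  Glypto_borealis vs Junco_vulgaris: 6
  Glypto_borealis vs Ao_gracilis: 9
  Bracho_rubra vs Junco_vulgaris: 10
  Bracho_rubra vs Ao_gracilis: 13
  Junco_vulgaris vs Ao_gracilis: 10
The largest is 13, between Bracho_rubra and Ao_gracilis.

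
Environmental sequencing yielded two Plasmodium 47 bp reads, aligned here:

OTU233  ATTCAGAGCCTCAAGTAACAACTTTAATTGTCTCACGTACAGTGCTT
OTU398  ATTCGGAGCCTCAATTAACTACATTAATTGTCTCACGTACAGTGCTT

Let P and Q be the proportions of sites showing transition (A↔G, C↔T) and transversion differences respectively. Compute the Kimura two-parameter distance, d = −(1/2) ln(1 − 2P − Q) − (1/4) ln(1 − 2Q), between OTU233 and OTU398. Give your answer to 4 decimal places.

The sequences differ at positions 5 (A/G, transition), 15 (G/T, transversion), 20 (A/T, transversion), 23 (T/A, transversion).
Of the 4 differences, 1 transition and 3 transversions over 47 sites: P = 1/47 = 0.021277, Q = 3/47 = 0.063830.
d = −0.5·ln(0.893616) − 0.25·ln(0.872340) = −0.5·(-0.112479) − 0.25·(-0.136576) = 0.0904.

0.0904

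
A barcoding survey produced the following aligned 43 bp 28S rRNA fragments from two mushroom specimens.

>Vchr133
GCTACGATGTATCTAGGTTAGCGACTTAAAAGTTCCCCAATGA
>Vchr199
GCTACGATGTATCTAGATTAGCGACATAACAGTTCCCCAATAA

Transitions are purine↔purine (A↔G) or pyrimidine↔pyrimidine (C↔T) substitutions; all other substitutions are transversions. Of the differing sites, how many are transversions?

2

The sequences differ at positions 17 (G/A, transition), 26 (T/A, transversion), 30 (A/C, transversion), 42 (G/A, transition).
Of the 4 differences, 2 transitions and 2 transversions, so the answer is 2.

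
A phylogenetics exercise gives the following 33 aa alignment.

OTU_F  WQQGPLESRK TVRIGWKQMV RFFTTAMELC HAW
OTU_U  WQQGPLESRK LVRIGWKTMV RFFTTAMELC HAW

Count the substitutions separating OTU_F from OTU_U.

Mismatches occur at site 11 (T→L), site 18 (Q→T).
That gives 2 mismatches out of 33 aligned sites, so the Hamming distance is 2.

2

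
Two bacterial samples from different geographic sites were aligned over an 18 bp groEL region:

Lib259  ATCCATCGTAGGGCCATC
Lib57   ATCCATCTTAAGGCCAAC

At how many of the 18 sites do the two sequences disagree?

Differing sites — 8:G/T; 11:G/A; 17:T/A.
That gives 3 mismatches out of 18 aligned sites, so the Hamming distance is 3.

3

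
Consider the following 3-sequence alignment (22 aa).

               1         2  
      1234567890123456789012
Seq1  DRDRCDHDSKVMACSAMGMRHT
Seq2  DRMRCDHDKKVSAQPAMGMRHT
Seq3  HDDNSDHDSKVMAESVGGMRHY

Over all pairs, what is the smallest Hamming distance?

Pairwise Hamming distances:
  Seq1 vs Seq2: 5
  Seq1 vs Seq3: 8
  Seq2 vs Seq3: 12
The smallest is 5, between Seq1 and Seq2.

5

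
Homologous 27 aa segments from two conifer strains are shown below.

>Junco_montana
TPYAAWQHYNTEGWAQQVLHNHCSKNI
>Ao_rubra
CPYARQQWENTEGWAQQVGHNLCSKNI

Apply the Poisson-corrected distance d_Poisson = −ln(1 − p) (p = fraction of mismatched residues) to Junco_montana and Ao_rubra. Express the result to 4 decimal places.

0.3001

Differing sites — 1:T/C; 5:A/R; 6:W/Q; 8:H/W; 9:Y/E; 19:L/G; 22:H/L.
p = 7/27 = 0.259259.
d = −ln(1 − 0.259259) = −ln(0.740741) = 0.3001.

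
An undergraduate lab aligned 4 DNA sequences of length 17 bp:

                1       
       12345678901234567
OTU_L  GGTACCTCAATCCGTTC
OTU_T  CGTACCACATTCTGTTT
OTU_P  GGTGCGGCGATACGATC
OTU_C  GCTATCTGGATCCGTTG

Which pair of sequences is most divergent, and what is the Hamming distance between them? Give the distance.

Pairwise Hamming distances:
  OTU_L vs OTU_T: 5
  OTU_L vs OTU_P: 6
  OTU_L vs OTU_C: 5
  OTU_T vs OTU_P: 10
  OTU_T vs OTU_C: 9
  OTU_P vs OTU_C: 9
The largest is 10, between OTU_T and OTU_P.

10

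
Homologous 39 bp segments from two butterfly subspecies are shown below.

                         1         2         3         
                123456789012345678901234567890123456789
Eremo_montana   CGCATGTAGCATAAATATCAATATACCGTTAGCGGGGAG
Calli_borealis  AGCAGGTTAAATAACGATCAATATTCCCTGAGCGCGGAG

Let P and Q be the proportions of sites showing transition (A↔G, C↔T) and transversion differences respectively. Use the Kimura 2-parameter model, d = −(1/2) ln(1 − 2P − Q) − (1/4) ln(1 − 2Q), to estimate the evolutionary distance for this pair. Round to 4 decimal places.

Mismatches occur at site 1 (C→A, transversion), site 5 (T→G, transversion), site 8 (A→T, transversion), site 9 (G→A, transition), site 10 (C→A, transversion), site 15 (A→C, transversion), site 16 (T→G, transversion), site 25 (A→T, transversion), site 28 (G→C, transversion), site 30 (T→G, transversion), site 35 (G→C, transversion).
Of the 11 differences, 1 transition and 10 transversions over 39 sites: P = 1/39 = 0.025641, Q = 10/39 = 0.256410.
d = −0.5·ln(0.692308) − 0.25·ln(0.487180) = −0.5·(-0.367724) − 0.25·(-0.719122) = 0.3636.

0.3636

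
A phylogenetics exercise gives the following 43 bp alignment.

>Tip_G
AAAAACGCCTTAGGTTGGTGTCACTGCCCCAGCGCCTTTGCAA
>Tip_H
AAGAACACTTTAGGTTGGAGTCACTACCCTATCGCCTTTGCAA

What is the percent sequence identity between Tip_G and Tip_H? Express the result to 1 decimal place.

Differing sites — 3:A/G; 7:G/A; 9:C/T; 19:T/A; 26:G/A; 30:C/T; 32:G/T.
36 of the 43 sites match, so the percent identity is 36/43 × 100 = 83.7%.

83.7%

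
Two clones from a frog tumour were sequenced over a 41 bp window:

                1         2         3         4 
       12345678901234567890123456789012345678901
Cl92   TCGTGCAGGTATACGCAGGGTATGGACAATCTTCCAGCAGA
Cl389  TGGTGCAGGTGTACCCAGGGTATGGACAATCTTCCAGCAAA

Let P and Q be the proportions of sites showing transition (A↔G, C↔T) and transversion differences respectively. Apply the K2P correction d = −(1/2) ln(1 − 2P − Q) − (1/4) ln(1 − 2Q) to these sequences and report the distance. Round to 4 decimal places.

0.1048

The sequences differ at positions 2 (C/G, transversion), 11 (A/G, transition), 15 (G/C, transversion), 40 (G/A, transition).
Of the 4 differences, 2 transitions and 2 transversions over 41 sites: P = 2/41 = 0.048780, Q = 2/41 = 0.048780.
d = −0.5·ln(0.853660) − 0.25·ln(0.902440) = −0.5·(-0.158222) − 0.25·(-0.102653) = 0.1048.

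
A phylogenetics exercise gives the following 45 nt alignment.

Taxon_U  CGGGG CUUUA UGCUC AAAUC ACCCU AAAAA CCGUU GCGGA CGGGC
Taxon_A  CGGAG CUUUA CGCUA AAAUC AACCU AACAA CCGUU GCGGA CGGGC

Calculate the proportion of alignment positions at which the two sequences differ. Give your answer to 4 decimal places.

0.1111

Mismatches occur at site 4 (G→A), site 11 (U→C), site 15 (C→A), site 22 (C→A), site 28 (A→C).
There are 5 differences over 45 sites, so p = 5/45 = 0.1111.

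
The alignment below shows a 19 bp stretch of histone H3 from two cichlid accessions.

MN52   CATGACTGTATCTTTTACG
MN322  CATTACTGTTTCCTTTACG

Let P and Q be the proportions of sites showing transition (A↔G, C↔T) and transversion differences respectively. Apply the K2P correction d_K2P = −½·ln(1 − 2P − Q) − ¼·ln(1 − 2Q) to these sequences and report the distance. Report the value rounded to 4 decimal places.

0.1773

The sequences differ at positions 4 (G/T, transversion), 10 (A/T, transversion), 13 (T/C, transition).
Of the 3 differences, 1 transition and 2 transversions over 19 sites: P = 1/19 = 0.052632, Q = 2/19 = 0.105263.
d = −0.5·ln(0.789473) − 0.25·ln(0.789474) = −0.5·(-0.236390) − 0.25·(-0.236388) = 0.1773.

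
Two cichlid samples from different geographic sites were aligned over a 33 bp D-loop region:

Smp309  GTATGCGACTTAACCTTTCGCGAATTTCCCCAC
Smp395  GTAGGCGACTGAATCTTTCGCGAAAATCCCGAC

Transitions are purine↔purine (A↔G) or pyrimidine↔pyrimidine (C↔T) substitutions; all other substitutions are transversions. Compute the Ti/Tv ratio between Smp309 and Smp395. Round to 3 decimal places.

The sequences differ at positions 4 (T/G, transversion), 11 (T/G, transversion), 14 (C/T, transition), 25 (T/A, transversion), 26 (T/A, transversion), 31 (C/G, transversion).
Of the 6 differences, 1 transition and 5 transversions, so Ti/Tv = 1/5 = 0.200.

0.200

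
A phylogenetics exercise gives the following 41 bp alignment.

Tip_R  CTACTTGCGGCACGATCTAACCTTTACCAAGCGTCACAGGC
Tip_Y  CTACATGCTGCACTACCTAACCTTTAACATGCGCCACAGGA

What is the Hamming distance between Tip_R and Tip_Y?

Differing sites — 5:T/A; 9:G/T; 14:G/T; 16:T/C; 27:C/A; 30:A/T; 34:T/C; 41:C/A.
That gives 8 mismatches out of 41 aligned sites, so the Hamming distance is 8.

8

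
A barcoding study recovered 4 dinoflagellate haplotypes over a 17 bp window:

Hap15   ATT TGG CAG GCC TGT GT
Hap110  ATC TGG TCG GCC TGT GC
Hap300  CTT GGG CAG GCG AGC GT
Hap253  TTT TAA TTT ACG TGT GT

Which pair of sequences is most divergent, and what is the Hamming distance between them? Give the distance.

Pairwise Hamming distances:
  Hap15 vs Hap110: 4
  Hap15 vs Hap300: 5
  Hap15 vs Hap253: 8
  Hap110 vs Hap300: 9
  Hap110 vs Hap253: 9
  Hap300 vs Hap253: 10
The largest is 10, between Hap300 and Hap253.

10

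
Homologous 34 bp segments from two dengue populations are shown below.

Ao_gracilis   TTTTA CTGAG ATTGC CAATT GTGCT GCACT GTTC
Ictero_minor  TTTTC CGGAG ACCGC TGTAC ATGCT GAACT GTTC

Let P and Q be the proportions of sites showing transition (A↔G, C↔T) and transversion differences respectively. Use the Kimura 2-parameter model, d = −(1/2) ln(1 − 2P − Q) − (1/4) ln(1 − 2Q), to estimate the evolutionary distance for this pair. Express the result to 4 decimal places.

Mismatches occur at site 5 (A/C, transversion), site 7 (T/G, transversion), site 12 (T/C, transition), site 13 (T/C, transition), site 16 (C/T, transition), site 17 (A/G, transition), site 18 (A/T, transversion), site 19 (T/A, transversion), site 20 (T/C, transition), site 21 (G/A, transition), site 27 (C/A, transversion).
Of the 11 differences, 6 transitions and 5 transversions over 34 sites: P = 6/34 = 0.176471, Q = 5/34 = 0.147059.
d = −0.5·ln(0.499999) − 0.25·ln(0.705882) = −0.5·(-0.693149) − 0.25·(-0.348307) = 0.4337.

0.4337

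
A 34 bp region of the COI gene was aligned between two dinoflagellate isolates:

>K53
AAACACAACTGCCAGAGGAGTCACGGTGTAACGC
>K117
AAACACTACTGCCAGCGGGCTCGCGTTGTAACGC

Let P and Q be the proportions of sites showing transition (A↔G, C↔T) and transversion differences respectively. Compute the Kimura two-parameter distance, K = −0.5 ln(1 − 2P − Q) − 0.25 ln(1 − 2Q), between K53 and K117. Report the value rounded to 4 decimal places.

0.2012

The sequences differ at positions 7 (A/T, transversion), 16 (A/C, transversion), 19 (A/G, transition), 20 (G/C, transversion), 23 (A/G, transition), 26 (G/T, transversion).
Of the 6 differences, 2 transitions and 4 transversions over 34 sites: P = 2/34 = 0.058824, Q = 4/34 = 0.117647.
d = −0.5·ln(0.764705) − 0.25·ln(0.764706) = −0.5·(-0.268265) − 0.25·(-0.268264) = 0.2012.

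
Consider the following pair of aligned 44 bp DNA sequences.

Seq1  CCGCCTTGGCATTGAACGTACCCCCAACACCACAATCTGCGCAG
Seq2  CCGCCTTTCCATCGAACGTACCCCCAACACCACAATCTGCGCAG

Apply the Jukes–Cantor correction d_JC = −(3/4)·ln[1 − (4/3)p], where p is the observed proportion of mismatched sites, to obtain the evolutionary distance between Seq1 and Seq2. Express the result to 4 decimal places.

Differing sites — 8:G/T; 9:G/C; 13:T/C.
p = 3/44 = 0.068182.
d = −0.75 · ln(1 − (4/3)·0.068182) = −0.75 · ln(0.909091) = −0.75 · (-0.095310) = 0.0715.

0.0715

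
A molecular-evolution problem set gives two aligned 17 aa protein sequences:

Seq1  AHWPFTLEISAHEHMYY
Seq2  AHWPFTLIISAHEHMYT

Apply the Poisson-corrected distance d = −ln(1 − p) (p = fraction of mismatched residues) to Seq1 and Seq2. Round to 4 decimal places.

0.1252

The sequences differ at positions 8 (E/I), 17 (Y/T).
p = 2/17 = 0.117647.
d = −ln(1 − 0.117647) = −ln(0.882353) = 0.1252.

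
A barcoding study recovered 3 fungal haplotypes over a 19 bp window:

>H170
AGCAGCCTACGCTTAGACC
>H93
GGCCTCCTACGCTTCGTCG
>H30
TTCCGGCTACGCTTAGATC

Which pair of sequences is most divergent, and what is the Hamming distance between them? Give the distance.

8

Pairwise Hamming distances:
  H170 vs H93: 6
  H170 vs H30: 5
  H93 vs H30: 8
The largest is 8, between H93 and H30.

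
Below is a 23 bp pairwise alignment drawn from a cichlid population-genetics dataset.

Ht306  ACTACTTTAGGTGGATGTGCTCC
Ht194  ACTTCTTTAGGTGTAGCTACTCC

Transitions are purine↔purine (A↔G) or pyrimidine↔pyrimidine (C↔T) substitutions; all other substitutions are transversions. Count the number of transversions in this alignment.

4

Mismatches occur at site 4 (A/T, transversion), site 14 (G/T, transversion), site 16 (T/G, transversion), site 17 (G/C, transversion), site 19 (G/A, transition).
Of the 5 differences, 1 transition and 4 transversions, so the answer is 4.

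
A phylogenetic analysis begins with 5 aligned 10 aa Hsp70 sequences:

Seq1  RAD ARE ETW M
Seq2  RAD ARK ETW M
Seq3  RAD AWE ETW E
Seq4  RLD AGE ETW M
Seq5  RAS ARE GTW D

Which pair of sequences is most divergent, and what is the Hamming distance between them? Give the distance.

5

Pairwise Hamming distances:
  Seq1 vs Seq2: 1
  Seq1 vs Seq3: 2
  Seq1 vs Seq4: 2
  Seq1 vs Seq5: 3
  Seq2 vs Seq3: 3
  Seq2 vs Seq4: 3
  Seq2 vs Seq5: 4
  Seq3 vs Seq4: 3
  Seq3 vs Seq5: 4
  Seq4 vs Seq5: 5
The largest is 5, between Seq4 and Seq5.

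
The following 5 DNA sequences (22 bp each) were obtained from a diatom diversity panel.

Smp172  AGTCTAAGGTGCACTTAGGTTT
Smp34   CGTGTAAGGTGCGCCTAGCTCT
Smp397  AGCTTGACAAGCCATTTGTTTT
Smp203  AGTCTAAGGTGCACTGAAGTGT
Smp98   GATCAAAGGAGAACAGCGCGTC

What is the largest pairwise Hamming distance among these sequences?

Pairwise Hamming distances:
  Smp172 vs Smp34: 6
  Smp172 vs Smp397: 10
  Smp172 vs Smp203: 3
  Smp172 vs Smp98: 11
  Smp34 vs Smp397: 13
  Smp34 vs Smp203: 8
  Smp34 vs Smp98: 13
  Smp397 vs Smp203: 13
  Smp397 vs Smp98: 17
  Smp203 vs Smp98: 12
The largest is 17, between Smp397 and Smp98.

17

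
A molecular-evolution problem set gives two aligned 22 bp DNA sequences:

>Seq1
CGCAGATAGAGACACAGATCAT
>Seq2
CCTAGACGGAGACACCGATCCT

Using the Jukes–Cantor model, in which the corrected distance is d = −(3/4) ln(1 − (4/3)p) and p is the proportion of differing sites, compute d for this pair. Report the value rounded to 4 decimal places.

Differing sites — 2:G/C; 3:C/T; 7:T/C; 8:A/G; 16:A/C; 21:A/C.
p = 6/22 = 0.272727.
d = −0.75 · ln(1 − (4/3)·0.272727) = −0.75 · ln(0.636364) = −0.75 · (-0.451985) = 0.3390.

0.3390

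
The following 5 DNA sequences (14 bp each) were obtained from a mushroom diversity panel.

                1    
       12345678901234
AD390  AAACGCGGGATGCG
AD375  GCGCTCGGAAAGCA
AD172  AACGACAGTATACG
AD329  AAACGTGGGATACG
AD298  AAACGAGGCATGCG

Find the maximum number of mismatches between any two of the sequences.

Pairwise Hamming distances:
  AD390 vs AD375: 7
  AD390 vs AD172: 6
  AD390 vs AD329: 2
  AD390 vs AD298: 2
  AD375 vs AD172: 10
  AD375 vs AD329: 9
  AD375 vs AD298: 8
  AD172 vs AD329: 6
  AD172 vs AD298: 7
  AD329 vs AD298: 3
The largest is 10, between AD375 and AD172.

10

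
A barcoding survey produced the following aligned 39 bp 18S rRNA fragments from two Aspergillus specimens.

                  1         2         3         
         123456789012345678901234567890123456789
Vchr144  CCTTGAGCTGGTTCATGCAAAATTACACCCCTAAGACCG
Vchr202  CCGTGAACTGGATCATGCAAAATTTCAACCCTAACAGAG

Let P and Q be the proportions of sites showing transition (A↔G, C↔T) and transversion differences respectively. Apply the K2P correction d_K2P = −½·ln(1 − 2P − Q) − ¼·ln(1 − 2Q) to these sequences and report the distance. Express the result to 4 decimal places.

0.2424

Mismatches occur at site 3 (T↔G, transversion), site 7 (G↔A, transition), site 12 (T↔A, transversion), site 25 (A↔T, transversion), site 28 (C↔A, transversion), site 35 (G↔C, transversion), site 37 (C↔G, transversion), site 38 (C↔A, transversion).
Of the 8 differences, 1 transition and 7 transversions over 39 sites: P = 1/39 = 0.025641, Q = 7/39 = 0.179487.
d = −0.5·ln(0.769231) − 0.25·ln(0.641026) = −0.5·(-0.262364) − 0.25·(-0.444685) = 0.2424.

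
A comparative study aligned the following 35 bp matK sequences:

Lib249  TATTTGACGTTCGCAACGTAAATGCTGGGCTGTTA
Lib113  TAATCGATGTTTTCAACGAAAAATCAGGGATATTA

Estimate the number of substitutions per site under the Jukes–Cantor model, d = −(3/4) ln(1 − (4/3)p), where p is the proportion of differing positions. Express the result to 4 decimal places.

Mismatches occur at site 3 (T/A), site 5 (T/C), site 8 (C/T), site 12 (C/T), site 13 (G/T), site 19 (T/A), site 23 (T/A), site 24 (G/T), site 26 (T/A), site 30 (C/A), site 32 (G/A).
p = 11/35 = 0.314286.
d = −0.75 · ln(1 − (4/3)·0.314286) = −0.75 · ln(0.580952) = −0.75 · (-0.543087) = 0.4073.

0.4073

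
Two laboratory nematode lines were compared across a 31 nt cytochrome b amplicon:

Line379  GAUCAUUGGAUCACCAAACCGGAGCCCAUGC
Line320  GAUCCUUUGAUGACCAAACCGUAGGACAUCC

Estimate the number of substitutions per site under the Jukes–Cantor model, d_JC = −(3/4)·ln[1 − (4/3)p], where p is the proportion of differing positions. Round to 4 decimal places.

0.2687

Mismatches occur at site 5 (A/C), site 8 (G/U), site 12 (C/G), site 22 (G/U), site 25 (C/G), site 26 (C/A), site 30 (G/C).
p = 7/31 = 0.225806.
d = −0.75 · ln(1 − (4/3)·0.225806) = −0.75 · ln(0.698925) = −0.75 · (-0.358212) = 0.2687.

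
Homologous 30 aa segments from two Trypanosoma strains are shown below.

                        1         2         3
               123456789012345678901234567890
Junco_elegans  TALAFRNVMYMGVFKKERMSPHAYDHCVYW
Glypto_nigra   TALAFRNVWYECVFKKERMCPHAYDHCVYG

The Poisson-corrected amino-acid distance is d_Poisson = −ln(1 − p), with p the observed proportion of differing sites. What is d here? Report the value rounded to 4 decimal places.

0.1823

Mismatches occur at site 9 (M/W), site 11 (M/E), site 12 (G/C), site 20 (S/C), site 30 (W/G).
p = 5/30 = 0.166667.
d = −ln(1 − 0.166667) = −ln(0.833333) = 0.1823.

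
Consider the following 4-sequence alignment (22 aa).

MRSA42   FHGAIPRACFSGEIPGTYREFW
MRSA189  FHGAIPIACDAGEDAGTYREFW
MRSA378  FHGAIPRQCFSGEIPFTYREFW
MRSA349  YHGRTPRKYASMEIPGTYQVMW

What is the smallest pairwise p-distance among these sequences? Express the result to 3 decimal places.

Pairwise Hamming distances:
  MRSA42 vs MRSA189: 5
  MRSA42 vs MRSA378: 2
  MRSA42 vs MRSA349: 10
  MRSA189 vs MRSA378: 7
  MRSA189 vs MRSA349: 14
  MRSA378 vs MRSA349: 11
The smallest is 2 mismatches, between MRSA42 and MRSA378; p = 2/22 = 0.091.

0.091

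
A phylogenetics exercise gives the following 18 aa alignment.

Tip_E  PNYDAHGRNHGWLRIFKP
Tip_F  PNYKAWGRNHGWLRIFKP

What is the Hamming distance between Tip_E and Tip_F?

Differing sites — 4:D/K; 6:H/W.
That gives 2 mismatches out of 18 aligned sites, so the Hamming distance is 2.

2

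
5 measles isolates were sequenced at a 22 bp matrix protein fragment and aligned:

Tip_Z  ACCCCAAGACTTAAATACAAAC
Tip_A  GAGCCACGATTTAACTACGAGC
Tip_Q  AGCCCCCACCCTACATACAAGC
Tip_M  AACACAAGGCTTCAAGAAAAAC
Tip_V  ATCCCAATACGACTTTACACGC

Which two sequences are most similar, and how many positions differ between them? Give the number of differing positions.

Pairwise Hamming distances:
  Tip_Z vs Tip_A: 8
  Tip_Z vs Tip_Q: 8
  Tip_Z vs Tip_M: 6
  Tip_Z vs Tip_V: 9
  Tip_A vs Tip_Q: 11
  Tip_A vs Tip_M: 12
  Tip_A vs Tip_V: 13
  Tip_Q vs Tip_M: 12
  Tip_Q vs Tip_V: 11
  Tip_M vs Tip_V: 12
The smallest is 6, between Tip_Z and Tip_M.

6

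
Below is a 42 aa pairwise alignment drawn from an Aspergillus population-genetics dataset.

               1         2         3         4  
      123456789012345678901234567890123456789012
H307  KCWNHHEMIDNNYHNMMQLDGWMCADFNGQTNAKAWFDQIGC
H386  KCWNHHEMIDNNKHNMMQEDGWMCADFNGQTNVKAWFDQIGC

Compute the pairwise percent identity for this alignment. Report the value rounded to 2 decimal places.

The sequences differ at positions 13 (Y/K), 19 (L/E), 33 (A/V).
39 of the 42 sites match, so the percent identity is 39/42 × 100 = 92.86%.

92.86%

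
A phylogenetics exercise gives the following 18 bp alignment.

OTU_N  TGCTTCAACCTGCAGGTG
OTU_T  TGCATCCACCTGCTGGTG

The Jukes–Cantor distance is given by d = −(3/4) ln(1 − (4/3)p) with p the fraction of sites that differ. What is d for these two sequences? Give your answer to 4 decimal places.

0.1885

Mismatches occur at site 4 (T↔A), site 7 (A↔C), site 14 (A↔T).
p = 3/18 = 0.166667.
d = −0.75 · ln(1 − (4/3)·0.166667) = −0.75 · ln(0.777777) = −0.75 · (-0.251315) = 0.1885.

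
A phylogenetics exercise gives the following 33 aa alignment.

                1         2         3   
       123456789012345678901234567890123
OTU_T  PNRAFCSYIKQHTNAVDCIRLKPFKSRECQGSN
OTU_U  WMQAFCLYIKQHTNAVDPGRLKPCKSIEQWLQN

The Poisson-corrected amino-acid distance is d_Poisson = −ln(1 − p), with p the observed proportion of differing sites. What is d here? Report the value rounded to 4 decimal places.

0.4520

Mismatches occur at site 1 (P↔W), site 2 (N↔M), site 3 (R↔Q), site 7 (S↔L), site 18 (C↔P), site 19 (I↔G), site 24 (F↔C), site 27 (R↔I), site 29 (C↔Q), site 30 (Q↔W), site 31 (G↔L), site 32 (S↔Q).
p = 12/33 = 0.363636.
d = −ln(1 − 0.363636) = −ln(0.636364) = 0.4520.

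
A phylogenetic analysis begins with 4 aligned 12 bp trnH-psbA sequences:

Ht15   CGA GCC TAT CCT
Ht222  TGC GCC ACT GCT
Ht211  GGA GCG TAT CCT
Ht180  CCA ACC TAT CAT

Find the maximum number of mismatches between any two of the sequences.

8

Pairwise Hamming distances:
  Ht15 vs Ht222: 5
  Ht15 vs Ht211: 2
  Ht15 vs Ht180: 3
  Ht222 vs Ht211: 6
  Ht222 vs Ht180: 8
  Ht211 vs Ht180: 5
The largest is 8, between Ht222 and Ht180.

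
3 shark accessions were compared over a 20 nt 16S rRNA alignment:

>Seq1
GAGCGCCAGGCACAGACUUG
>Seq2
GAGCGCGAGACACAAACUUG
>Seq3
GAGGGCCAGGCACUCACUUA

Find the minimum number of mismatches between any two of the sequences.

3

Pairwise Hamming distances:
  Seq1 vs Seq2: 3
  Seq1 vs Seq3: 4
  Seq2 vs Seq3: 6
The smallest is 3, between Seq1 and Seq2.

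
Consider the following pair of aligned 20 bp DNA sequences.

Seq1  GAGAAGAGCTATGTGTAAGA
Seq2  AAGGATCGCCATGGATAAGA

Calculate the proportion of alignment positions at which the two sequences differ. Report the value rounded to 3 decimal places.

Mismatches occur at site 1 (G→A), site 4 (A→G), site 6 (G→T), site 7 (A→C), site 10 (T→C), site 14 (T→G), site 15 (G→A).
There are 7 differences over 20 sites, so p = 7/20 = 0.350.

0.350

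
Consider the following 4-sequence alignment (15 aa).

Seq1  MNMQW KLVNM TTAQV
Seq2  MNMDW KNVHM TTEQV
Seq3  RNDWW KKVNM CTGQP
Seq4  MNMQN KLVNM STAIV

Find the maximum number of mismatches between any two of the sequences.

9

Pairwise Hamming distances:
  Seq1 vs Seq2: 4
  Seq1 vs Seq3: 7
  Seq1 vs Seq4: 3
  Seq2 vs Seq3: 8
  Seq2 vs Seq4: 7
  Seq3 vs Seq4: 9
The largest is 9, between Seq3 and Seq4.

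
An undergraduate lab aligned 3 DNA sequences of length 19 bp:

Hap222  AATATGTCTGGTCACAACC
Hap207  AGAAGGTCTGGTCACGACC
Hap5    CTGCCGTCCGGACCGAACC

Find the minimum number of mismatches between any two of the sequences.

4

Pairwise Hamming distances:
  Hap222 vs Hap207: 4
  Hap222 vs Hap5: 9
  Hap207 vs Hap5: 10
The smallest is 4, between Hap222 and Hap207.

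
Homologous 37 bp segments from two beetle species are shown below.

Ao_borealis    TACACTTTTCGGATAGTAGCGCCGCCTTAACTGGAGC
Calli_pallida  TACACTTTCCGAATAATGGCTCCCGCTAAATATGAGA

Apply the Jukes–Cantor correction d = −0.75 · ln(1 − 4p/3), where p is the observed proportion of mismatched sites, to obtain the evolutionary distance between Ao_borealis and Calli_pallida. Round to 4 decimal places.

0.4248

Differing sites — 9:T/C; 12:G/A; 16:G/A; 18:A/G; 21:G/T; 24:G/C; 25:C/G; 28:T/A; 31:C/T; 32:T/A; 33:G/T; 37:C/A.
p = 12/37 = 0.324324.
d = −0.75 · ln(1 − (4/3)·0.324324) = −0.75 · ln(0.567568) = −0.75 · (-0.566395) = 0.4248.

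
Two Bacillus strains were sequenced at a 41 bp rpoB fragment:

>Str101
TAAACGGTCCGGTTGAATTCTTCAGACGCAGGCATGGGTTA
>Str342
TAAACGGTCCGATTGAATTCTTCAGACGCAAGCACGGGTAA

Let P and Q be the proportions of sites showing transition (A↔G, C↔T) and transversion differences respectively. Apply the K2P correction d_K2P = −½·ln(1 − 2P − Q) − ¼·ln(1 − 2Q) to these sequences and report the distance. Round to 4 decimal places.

Mismatches occur at site 12 (G/A, transition), site 31 (G/A, transition), site 35 (T/C, transition), site 40 (T/A, transversion).
Of the 4 differences, 3 transitions and 1 transversion over 41 sites: P = 3/41 = 0.073171, Q = 1/41 = 0.024390.
d = −0.5·ln(0.829268) − 0.25·ln(0.951220) = −0.5·(-0.187212) − 0.25·(-0.050010) = 0.1061.

0.1061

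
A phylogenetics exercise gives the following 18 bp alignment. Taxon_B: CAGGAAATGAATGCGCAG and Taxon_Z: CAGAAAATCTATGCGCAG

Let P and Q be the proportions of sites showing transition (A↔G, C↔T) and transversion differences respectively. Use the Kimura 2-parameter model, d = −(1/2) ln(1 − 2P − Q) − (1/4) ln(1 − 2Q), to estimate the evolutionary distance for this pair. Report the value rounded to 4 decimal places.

0.1885

The sequences differ at positions 4 (G/A, transition), 9 (G/C, transversion), 10 (A/T, transversion).
Of the 3 differences, 1 transition and 2 transversions over 18 sites: P = 1/18 = 0.055556, Q = 2/18 = 0.111111.
d = −0.5·ln(0.777777) − 0.25·ln(0.777778) = −0.5·(-0.251315) − 0.25·(-0.251314) = 0.1885.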